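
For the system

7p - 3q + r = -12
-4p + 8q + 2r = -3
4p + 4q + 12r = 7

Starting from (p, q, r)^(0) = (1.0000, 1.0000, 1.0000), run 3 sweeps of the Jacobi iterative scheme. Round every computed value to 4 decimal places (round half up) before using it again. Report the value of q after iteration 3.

-1.5283

Iteration 1:
  p = (-12 - (-3)·1.0000 - (1)·1.0000) / (7) = -1.4286
  q = (-3 - (-4)·1.0000 - (2)·1.0000) / (8) = -0.1250
  r = (7 - (4)·1.0000 - (4)·1.0000) / (12) = -0.0833
Iteration 2:
  p = (-12 - (-3)·-0.1250 - (1)·-0.0833) / (7) = -1.7560
  q = (-3 - (-4)·-1.4286 - (2)·-0.0833) / (8) = -1.0685
  r = (7 - (4)·-1.4286 - (4)·-0.1250) / (12) = 1.1012
Iteration 3:
  p = (-12 - (-3)·-1.0685 - (1)·1.1012) / (7) = -2.3295
  q = (-3 - (-4)·-1.7560 - (2)·1.1012) / (8) = -1.5283
  r = (7 - (4)·-1.7560 - (4)·-1.0685) / (12) = 1.5248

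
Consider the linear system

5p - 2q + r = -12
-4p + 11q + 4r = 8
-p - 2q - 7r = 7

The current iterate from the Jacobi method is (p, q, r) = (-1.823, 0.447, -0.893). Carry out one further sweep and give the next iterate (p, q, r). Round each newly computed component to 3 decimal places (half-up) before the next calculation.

One sweep:
  p = (-12 - (-2)·0.447 - (1)·-0.893) / (5) = -2.043
  q = (8 - (-4)·-1.823 - (4)·-0.893) / (11) = 0.389
  r = (7 - (-1)·-1.823 - (-2)·0.447) / (-7) = -0.867

(-2.043, 0.389, -0.867)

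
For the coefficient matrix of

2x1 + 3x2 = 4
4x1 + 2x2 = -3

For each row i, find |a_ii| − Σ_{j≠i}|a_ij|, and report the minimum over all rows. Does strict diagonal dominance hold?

row 1: |2| − (3) = -1
row 2: |2| − (4) = -2
minimum over rows = -2 → not strictly diagonally dominant

-2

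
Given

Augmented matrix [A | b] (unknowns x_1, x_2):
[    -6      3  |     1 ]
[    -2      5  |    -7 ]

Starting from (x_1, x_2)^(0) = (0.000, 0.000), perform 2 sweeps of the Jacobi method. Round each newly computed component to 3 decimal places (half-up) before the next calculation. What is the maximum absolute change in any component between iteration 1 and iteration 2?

Iteration 1:
  x_1 = (1 - (3)·0.000) / (-6) = -0.167
  x_2 = (-7 - (-2)·0.000) / (5) = -1.400
Iteration 2:
  x_1 = (1 - (3)·-1.400) / (-6) = -0.867
  x_2 = (-7 - (-2)·-0.167) / (5) = -1.467
Change: (-0.700, -0.067) → max |·| = 0.700

0.700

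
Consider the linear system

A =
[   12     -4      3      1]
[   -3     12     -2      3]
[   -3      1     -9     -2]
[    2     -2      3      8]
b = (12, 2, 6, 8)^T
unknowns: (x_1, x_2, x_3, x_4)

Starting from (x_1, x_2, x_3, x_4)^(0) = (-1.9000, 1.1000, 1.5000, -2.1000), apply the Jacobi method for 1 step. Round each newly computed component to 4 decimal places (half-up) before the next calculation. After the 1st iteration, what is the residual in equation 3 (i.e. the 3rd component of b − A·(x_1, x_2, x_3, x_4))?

16.4088

Iteration 1:
  x_1 = (12 - (-4)·1.1000 - (3)·1.5000 - (1)·-2.1000) / (12) = 1.1667
  x_2 = (2 - (-3)·-1.9000 - (-2)·1.5000 - (3)·-2.1000) / (12) = 0.4667
  x_3 = (6 - (-3)·-1.9000 - (1)·1.1000 - (-2)·-2.1000) / (-9) = 0.5556
  x_4 = (8 - (2)·-1.9000 - (-2)·1.1000 - (3)·1.5000) / (8) = 1.1875
Residual b − A·x = (-2.9879, -2.5516, 16.4088, -4.5668)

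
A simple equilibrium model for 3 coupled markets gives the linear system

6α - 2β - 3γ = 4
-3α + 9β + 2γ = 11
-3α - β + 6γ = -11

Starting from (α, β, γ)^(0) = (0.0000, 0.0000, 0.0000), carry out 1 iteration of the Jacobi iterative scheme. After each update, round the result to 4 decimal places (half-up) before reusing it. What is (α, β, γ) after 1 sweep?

(0.6667, 1.2222, -1.8333)

Iteration 1:
  α = (4 - (-2)·0.0000 - (-3)·0.0000) / (6) = 0.6667
  β = (11 - (-3)·0.0000 - (2)·0.0000) / (9) = 1.2222
  γ = (-11 - (-3)·0.0000 - (-1)·0.0000) / (6) = -1.8333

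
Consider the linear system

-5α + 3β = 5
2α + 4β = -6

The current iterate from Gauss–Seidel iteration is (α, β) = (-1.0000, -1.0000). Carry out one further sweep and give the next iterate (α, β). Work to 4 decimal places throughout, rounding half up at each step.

(-1.6000, -0.7000)

One sweep:
  α = (5 - (3)·-1.0000) / (-5) = -1.6000
  β = (-6 - (2)·-1.6000) / (4) = -0.7000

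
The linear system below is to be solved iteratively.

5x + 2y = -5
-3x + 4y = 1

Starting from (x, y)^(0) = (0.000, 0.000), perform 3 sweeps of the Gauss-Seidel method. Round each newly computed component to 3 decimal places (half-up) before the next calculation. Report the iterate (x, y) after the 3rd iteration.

(-0.860, -0.395)

Iteration 1:
  x = (-5 - (2)·0.000) / (5) = -1.000
  y = (1 - (-3)·-1.000) / (4) = -0.500
Iteration 2:
  x = (-5 - (2)·-0.500) / (5) = -0.800
  y = (1 - (-3)·-0.800) / (4) = -0.350
Iteration 3:
  x = (-5 - (2)·-0.350) / (5) = -0.860
  y = (1 - (-3)·-0.860) / (4) = -0.395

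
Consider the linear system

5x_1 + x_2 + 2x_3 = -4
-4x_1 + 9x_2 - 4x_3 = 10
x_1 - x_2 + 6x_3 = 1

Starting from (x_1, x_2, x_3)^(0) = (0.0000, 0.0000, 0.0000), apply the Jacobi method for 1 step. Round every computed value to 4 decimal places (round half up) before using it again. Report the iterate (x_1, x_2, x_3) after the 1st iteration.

Iteration 1:
  x_1 = (-4 - (1)·0.0000 - (2)·0.0000) / (5) = -0.8000
  x_2 = (10 - (-4)·0.0000 - (-4)·0.0000) / (9) = 1.1111
  x_3 = (1 - (1)·0.0000 - (-1)·0.0000) / (6) = 0.1667

(-0.8000, 1.1111, 0.1667)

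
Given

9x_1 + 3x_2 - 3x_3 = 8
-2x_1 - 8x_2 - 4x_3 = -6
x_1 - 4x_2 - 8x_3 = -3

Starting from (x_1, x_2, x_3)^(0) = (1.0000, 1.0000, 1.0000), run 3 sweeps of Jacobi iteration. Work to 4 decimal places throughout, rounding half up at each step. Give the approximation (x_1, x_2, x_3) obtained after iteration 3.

(0.8750, 0.2847, 0.2222)

Iteration 1:
  x_1 = (8 - (3)·1.0000 - (-3)·1.0000) / (9) = 0.8889
  x_2 = (-6 - (-2)·1.0000 - (-4)·1.0000) / (-8) = 0.0000
  x_3 = (-3 - (1)·1.0000 - (-4)·1.0000) / (-8) = 0.0000
Iteration 2:
  x_1 = (8 - (3)·0.0000 - (-3)·0.0000) / (9) = 0.8889
  x_2 = (-6 - (-2)·0.8889 - (-4)·0.0000) / (-8) = 0.5278
  x_3 = (-3 - (1)·0.8889 - (-4)·0.0000) / (-8) = 0.4861
Iteration 3:
  x_1 = (8 - (3)·0.5278 - (-3)·0.4861) / (9) = 0.8750
  x_2 = (-6 - (-2)·0.8889 - (-4)·0.4861) / (-8) = 0.2847
  x_3 = (-3 - (1)·0.8889 - (-4)·0.5278) / (-8) = 0.2222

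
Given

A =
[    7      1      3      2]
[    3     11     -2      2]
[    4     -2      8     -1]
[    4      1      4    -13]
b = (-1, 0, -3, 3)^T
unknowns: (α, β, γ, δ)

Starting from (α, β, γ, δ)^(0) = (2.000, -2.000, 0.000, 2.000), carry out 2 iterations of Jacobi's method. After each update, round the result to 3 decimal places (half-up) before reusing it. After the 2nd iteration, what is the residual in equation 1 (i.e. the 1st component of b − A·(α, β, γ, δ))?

Iteration 1:
  α = (-1 - (1)·-2.000 - (3)·0.000 - (2)·2.000) / (7) = -0.429
  β = (0 - (3)·2.000 - (-2)·0.000 - (2)·2.000) / (11) = -0.909
  γ = (-3 - (4)·2.000 - (-2)·-2.000 - (-1)·2.000) / (8) = -1.625
  δ = (3 - (4)·2.000 - (1)·-2.000 - (4)·0.000) / (-13) = 0.231
Iteration 2:
  α = (-1 - (1)·-0.909 - (3)·-1.625 - (2)·0.231) / (7) = 0.617
  β = (0 - (3)·-0.429 - (-2)·-1.625 - (2)·0.231) / (11) = -0.220
  γ = (-3 - (4)·-0.429 - (-2)·-0.909 - (-1)·0.231) / (8) = -0.359
  δ = (3 - (4)·-0.429 - (1)·-0.909 - (4)·-1.625) / (-13) = -0.933
Residual b − A·x = (-2.156, 1.717, -3.969, -9.941)

-2.156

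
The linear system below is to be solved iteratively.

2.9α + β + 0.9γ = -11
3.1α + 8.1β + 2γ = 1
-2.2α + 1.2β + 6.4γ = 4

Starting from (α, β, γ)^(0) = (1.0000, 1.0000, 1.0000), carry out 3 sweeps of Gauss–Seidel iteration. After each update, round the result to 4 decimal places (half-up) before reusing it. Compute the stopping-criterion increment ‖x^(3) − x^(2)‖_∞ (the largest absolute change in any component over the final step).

0.1543

Iteration 1:
  α = (-11 - (1)·1.0000 - (0.9)·1.0000) / (2.9) = -4.4483
  β = (1 - (3.1)·-4.4483 - (2)·1.0000) / (8.1) = 1.5790
  γ = (4 - (-2.2)·-4.4483 - (1.2)·1.5790) / (6.4) = -1.2002
Iteration 2:
  α = (-11 - (1)·1.5790 - (0.9)·-1.2002) / (2.9) = -3.9651
  β = (1 - (3.1)·-3.9651 - (2)·-1.2002) / (8.1) = 1.9373
  γ = (4 - (-2.2)·-3.9651 - (1.2)·1.9373) / (6.4) = -1.1012
Iteration 3:
  α = (-11 - (1)·1.9373 - (0.9)·-1.1012) / (2.9) = -4.1194
  β = (1 - (3.1)·-4.1194 - (2)·-1.1012) / (8.1) = 1.9719
  γ = (4 - (-2.2)·-4.1194 - (1.2)·1.9719) / (6.4) = -1.1608
Change: (-0.1543, 0.0346, -0.0596) → max |·| = 0.1543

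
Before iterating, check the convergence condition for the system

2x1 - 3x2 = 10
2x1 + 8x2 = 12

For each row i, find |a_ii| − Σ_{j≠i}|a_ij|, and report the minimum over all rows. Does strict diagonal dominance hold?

-1

row 1: |2| − (3) = -1
row 2: |8| − (2) = 6
minimum over rows = -1 → not strictly diagonally dominant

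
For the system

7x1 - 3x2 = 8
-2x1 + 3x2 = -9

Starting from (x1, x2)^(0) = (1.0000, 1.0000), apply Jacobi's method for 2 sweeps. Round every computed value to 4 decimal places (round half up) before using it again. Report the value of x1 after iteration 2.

Iteration 1:
  x1 = (8 - (-3)·1.0000) / (7) = 1.5714
  x2 = (-9 - (-2)·1.0000) / (3) = -2.3333
Iteration 2:
  x1 = (8 - (-3)·-2.3333) / (7) = 0.1429
  x2 = (-9 - (-2)·1.5714) / (3) = -1.9524

0.1429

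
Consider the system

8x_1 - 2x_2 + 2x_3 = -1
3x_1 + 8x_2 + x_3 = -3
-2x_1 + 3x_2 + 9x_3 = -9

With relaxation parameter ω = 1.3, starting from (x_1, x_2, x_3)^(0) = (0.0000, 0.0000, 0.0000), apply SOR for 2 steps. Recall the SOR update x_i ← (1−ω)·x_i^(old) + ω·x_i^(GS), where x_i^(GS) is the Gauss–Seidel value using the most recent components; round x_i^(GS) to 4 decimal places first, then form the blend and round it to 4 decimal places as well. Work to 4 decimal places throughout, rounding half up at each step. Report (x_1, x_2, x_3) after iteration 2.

Iteration 1:
  x_1: GS value = (-1 - (-2)·0.0000 - (2)·0.0000) / (8) = -0.1250;  x_1 ← (1−ω)·0.0000 + ω·-0.1250 = -0.1625
  x_2: GS value = (-3 - (3)·-0.1625 - (1)·0.0000) / (8) = -0.3141;  x_2 ← (1−ω)·0.0000 + ω·-0.3141 = -0.4083
  x_3: GS value = (-9 - (-2)·-0.1625 - (3)·-0.4083) / (9) = -0.9000;  x_3 ← (1−ω)·0.0000 + ω·-0.9000 = -1.1700
Iteration 2:
  x_1: GS value = (-1 - (-2)·-0.4083 - (2)·-1.1700) / (8) = 0.0654;  x_1 ← (1−ω)·-0.1625 + ω·0.0654 = 0.1338
  x_2: GS value = (-3 - (3)·0.1338 - (1)·-1.1700) / (8) = -0.2789;  x_2 ← (1−ω)·-0.4083 + ω·-0.2789 = -0.2401
  x_3: GS value = (-9 - (-2)·0.1338 - (3)·-0.2401) / (9) = -0.8902;  x_3 ← (1−ω)·-1.1700 + ω·-0.8902 = -0.8063

(0.1338, -0.2401, -0.8063)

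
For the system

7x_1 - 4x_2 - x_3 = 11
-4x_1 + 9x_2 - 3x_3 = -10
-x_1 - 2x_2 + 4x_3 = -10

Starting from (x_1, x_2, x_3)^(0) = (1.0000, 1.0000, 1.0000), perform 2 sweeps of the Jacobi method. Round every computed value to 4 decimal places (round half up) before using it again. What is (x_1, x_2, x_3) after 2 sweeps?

(1.1310, -0.6786, -2.0952)

Iteration 1:
  x_1 = (11 - (-4)·1.0000 - (-1)·1.0000) / (7) = 2.2857
  x_2 = (-10 - (-4)·1.0000 - (-3)·1.0000) / (9) = -0.3333
  x_3 = (-10 - (-1)·1.0000 - (-2)·1.0000) / (4) = -1.7500
Iteration 2:
  x_1 = (11 - (-4)·-0.3333 - (-1)·-1.7500) / (7) = 1.1310
  x_2 = (-10 - (-4)·2.2857 - (-3)·-1.7500) / (9) = -0.6786
  x_3 = (-10 - (-1)·2.2857 - (-2)·-0.3333) / (4) = -2.0952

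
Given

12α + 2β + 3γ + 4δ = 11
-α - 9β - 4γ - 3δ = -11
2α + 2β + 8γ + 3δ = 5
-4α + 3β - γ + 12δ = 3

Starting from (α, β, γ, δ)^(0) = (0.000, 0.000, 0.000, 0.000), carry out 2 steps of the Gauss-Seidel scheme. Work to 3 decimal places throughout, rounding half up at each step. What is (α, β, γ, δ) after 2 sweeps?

Iteration 1:
  α = (11 - (2)·0.000 - (3)·0.000 - (4)·0.000) / (12) = 0.917
  β = (-11 - (-1)·0.917 - (-4)·0.000 - (-3)·0.000) / (-9) = 1.120
  γ = (5 - (2)·0.917 - (2)·1.120 - (3)·0.000) / (8) = 0.116
  δ = (3 - (-4)·0.917 - (3)·1.120 - (-1)·0.116) / (12) = 0.285
Iteration 2:
  α = (11 - (2)·1.120 - (3)·0.116 - (4)·0.285) / (12) = 0.606
  β = (-11 - (-1)·0.606 - (-4)·0.116 - (-3)·0.285) / (-9) = 1.008
  γ = (5 - (2)·0.606 - (2)·1.008 - (3)·0.285) / (8) = 0.115
  δ = (3 - (-4)·0.606 - (3)·1.008 - (-1)·0.115) / (12) = 0.210

(0.606, 1.008, 0.115, 0.210)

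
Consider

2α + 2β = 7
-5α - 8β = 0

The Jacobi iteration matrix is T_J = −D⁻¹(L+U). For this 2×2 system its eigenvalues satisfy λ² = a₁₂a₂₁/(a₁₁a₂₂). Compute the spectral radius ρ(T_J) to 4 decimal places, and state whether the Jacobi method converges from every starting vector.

0.7906

a₁₂a₂₁/(a₁₁a₂₂) = (2)·(-5) / ((2)·(-8)) = 0.625000
ρ = √|0.625000| = √0.625000 = 0.7906
ρ < 1, so Jacobi converges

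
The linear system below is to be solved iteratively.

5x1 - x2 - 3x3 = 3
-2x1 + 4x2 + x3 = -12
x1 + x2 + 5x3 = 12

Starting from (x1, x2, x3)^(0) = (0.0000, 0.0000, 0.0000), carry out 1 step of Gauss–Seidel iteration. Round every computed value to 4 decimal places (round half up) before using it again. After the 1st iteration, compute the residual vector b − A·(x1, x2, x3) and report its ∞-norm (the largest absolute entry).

Iteration 1:
  x1 = (3 - (-1)·0.0000 - (-3)·0.0000) / (5) = 0.6000
  x2 = (-12 - (-2)·0.6000 - (1)·0.0000) / (4) = -2.7000
  x3 = (12 - (1)·0.6000 - (1)·-2.7000) / (5) = 2.8200
Residual b − A·x = (5.7600, -2.8200, 0.0000); ∞-norm = 5.7600

5.7600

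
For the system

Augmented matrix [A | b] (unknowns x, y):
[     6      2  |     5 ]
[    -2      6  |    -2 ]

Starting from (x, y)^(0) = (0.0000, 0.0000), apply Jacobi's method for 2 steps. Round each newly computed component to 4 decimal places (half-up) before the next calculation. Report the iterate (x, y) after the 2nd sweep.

(0.9444, -0.0556)

Iteration 1:
  x = (5 - (2)·0.0000) / (6) = 0.8333
  y = (-2 - (-2)·0.0000) / (6) = -0.3333
Iteration 2:
  x = (5 - (2)·-0.3333) / (6) = 0.9444
  y = (-2 - (-2)·0.8333) / (6) = -0.0556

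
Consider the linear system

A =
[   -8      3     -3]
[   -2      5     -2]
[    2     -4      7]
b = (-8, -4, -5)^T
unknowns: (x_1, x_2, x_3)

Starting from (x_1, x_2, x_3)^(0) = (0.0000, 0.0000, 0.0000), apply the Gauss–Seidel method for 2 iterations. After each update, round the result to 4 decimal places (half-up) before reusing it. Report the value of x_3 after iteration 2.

-1.5272

Iteration 1:
  x_1 = (-8 - (3)·0.0000 - (-3)·0.0000) / (-8) = 1.0000
  x_2 = (-4 - (-2)·1.0000 - (-2)·0.0000) / (5) = -0.4000
  x_3 = (-5 - (2)·1.0000 - (-4)·-0.4000) / (7) = -1.2286
Iteration 2:
  x_1 = (-8 - (3)·-0.4000 - (-3)·-1.2286) / (-8) = 1.3107
  x_2 = (-4 - (-2)·1.3107 - (-2)·-1.2286) / (5) = -0.7672
  x_3 = (-5 - (2)·1.3107 - (-4)·-0.7672) / (7) = -1.5272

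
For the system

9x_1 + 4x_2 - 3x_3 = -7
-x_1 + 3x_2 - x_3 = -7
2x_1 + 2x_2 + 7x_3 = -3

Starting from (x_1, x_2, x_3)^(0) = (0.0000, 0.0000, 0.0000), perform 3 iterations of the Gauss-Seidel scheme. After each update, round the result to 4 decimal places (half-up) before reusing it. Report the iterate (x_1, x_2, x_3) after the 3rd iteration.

(0.0905, -2.3109, 0.2058)

Iteration 1:
  x_1 = (-7 - (4)·0.0000 - (-3)·0.0000) / (9) = -0.7778
  x_2 = (-7 - (-1)·-0.7778 - (-1)·0.0000) / (3) = -2.5926
  x_3 = (-3 - (2)·-0.7778 - (2)·-2.5926) / (7) = 0.5344
Iteration 2:
  x_1 = (-7 - (4)·-2.5926 - (-3)·0.5344) / (9) = 0.5526
  x_2 = (-7 - (-1)·0.5526 - (-1)·0.5344) / (3) = -1.9710
  x_3 = (-3 - (2)·0.5526 - (2)·-1.9710) / (7) = -0.0233
Iteration 3:
  x_1 = (-7 - (4)·-1.9710 - (-3)·-0.0233) / (9) = 0.0905
  x_2 = (-7 - (-1)·0.0905 - (-1)·-0.0233) / (3) = -2.3109
  x_3 = (-3 - (2)·0.0905 - (2)·-2.3109) / (7) = 0.2058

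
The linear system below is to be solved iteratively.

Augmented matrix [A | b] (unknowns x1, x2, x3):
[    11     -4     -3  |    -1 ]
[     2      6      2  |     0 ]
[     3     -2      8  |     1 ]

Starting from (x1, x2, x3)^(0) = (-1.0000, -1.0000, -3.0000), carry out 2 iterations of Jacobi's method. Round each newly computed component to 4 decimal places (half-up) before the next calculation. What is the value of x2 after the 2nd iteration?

0.3409

Iteration 1:
  x1 = (-1 - (-4)·-1.0000 - (-3)·-3.0000) / (11) = -1.2727
  x2 = (0 - (2)·-1.0000 - (2)·-3.0000) / (6) = 1.3333
  x3 = (1 - (3)·-1.0000 - (-2)·-1.0000) / (8) = 0.2500
Iteration 2:
  x1 = (-1 - (-4)·1.3333 - (-3)·0.2500) / (11) = 0.4621
  x2 = (0 - (2)·-1.2727 - (2)·0.2500) / (6) = 0.3409
  x3 = (1 - (3)·-1.2727 - (-2)·1.3333) / (8) = 0.9356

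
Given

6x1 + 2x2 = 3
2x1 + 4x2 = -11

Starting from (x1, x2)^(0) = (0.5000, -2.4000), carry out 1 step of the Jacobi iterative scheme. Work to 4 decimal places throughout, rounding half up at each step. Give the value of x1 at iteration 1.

1.3000

Iteration 1:
  x1 = (3 - (2)·-2.4000) / (6) = 1.3000
  x2 = (-11 - (2)·0.5000) / (4) = -3.0000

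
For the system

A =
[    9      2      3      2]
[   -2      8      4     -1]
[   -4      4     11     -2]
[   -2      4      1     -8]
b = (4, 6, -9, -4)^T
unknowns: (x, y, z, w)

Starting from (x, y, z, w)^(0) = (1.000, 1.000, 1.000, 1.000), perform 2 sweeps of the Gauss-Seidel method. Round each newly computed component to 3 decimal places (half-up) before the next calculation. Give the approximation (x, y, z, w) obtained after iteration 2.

Iteration 1:
  x = (4 - (2)·1.000 - (3)·1.000 - (2)·1.000) / (9) = -0.333
  y = (6 - (-2)·-0.333 - (4)·1.000 - (-1)·1.000) / (8) = 0.292
  z = (-9 - (-4)·-0.333 - (4)·0.292 - (-2)·1.000) / (11) = -0.864
  w = (-4 - (-2)·-0.333 - (4)·0.292 - (1)·-0.864) / (-8) = 0.621
Iteration 2:
  x = (4 - (2)·0.292 - (3)·-0.864 - (2)·0.621) / (9) = 0.530
  y = (6 - (-2)·0.530 - (4)·-0.864 - (-1)·0.621) / (8) = 1.392
  z = (-9 - (-4)·0.530 - (4)·1.392 - (-2)·0.621) / (11) = -1.019
  w = (-4 - (-2)·0.530 - (4)·1.392 - (1)·-1.019) / (-8) = 0.936

(0.530, 1.392, -1.019, 0.936)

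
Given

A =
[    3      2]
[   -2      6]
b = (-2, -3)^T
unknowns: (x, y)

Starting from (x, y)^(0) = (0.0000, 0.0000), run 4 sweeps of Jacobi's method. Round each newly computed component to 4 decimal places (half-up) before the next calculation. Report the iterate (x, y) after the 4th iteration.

Iteration 1:
  x = (-2 - (2)·0.0000) / (3) = -0.6667
  y = (-3 - (-2)·0.0000) / (6) = -0.5000
Iteration 2:
  x = (-2 - (2)·-0.5000) / (3) = -0.3333
  y = (-3 - (-2)·-0.6667) / (6) = -0.7222
Iteration 3:
  x = (-2 - (2)·-0.7222) / (3) = -0.1852
  y = (-3 - (-2)·-0.3333) / (6) = -0.6111
Iteration 4:
  x = (-2 - (2)·-0.6111) / (3) = -0.2593
  y = (-3 - (-2)·-0.1852) / (6) = -0.5617

(-0.2593, -0.5617)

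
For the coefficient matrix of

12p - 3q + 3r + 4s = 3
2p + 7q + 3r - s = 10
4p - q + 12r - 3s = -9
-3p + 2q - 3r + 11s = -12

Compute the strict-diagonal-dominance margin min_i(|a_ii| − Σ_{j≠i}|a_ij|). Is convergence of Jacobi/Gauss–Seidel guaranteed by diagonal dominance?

row 1: |12| − (3+3+4) = 2
row 2: |7| − (2+3+1) = 1
row 3: |12| − (4+1+3) = 4
row 4: |11| − (3+2+3) = 3
minimum over rows = 1 → strictly diagonally dominant (convergence guaranteed)

1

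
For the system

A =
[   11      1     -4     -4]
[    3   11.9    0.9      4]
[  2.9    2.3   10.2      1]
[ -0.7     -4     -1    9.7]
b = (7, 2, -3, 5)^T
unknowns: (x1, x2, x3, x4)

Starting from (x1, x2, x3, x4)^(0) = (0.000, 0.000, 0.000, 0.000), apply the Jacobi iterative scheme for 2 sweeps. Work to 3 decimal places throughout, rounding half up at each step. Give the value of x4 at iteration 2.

Iteration 1:
  x1 = (7 - (1)·0.000 - (-4)·0.000 - (-4)·0.000) / (11) = 0.636
  x2 = (2 - (3)·0.000 - (0.9)·0.000 - (4)·0.000) / (11.9) = 0.168
  x3 = (-3 - (2.9)·0.000 - (2.3)·0.000 - (1)·0.000) / (10.2) = -0.294
  x4 = (5 - (-0.7)·0.000 - (-4)·0.000 - (-1)·0.000) / (9.7) = 0.515
Iteration 2:
  x1 = (7 - (1)·0.168 - (-4)·-0.294 - (-4)·0.515) / (11) = 0.701
  x2 = (2 - (3)·0.636 - (0.9)·-0.294 - (4)·0.515) / (11.9) = -0.143
  x3 = (-3 - (2.9)·0.636 - (2.3)·0.168 - (1)·0.515) / (10.2) = -0.563
  x4 = (5 - (-0.7)·0.636 - (-4)·0.168 - (-1)·-0.294) / (9.7) = 0.600

0.600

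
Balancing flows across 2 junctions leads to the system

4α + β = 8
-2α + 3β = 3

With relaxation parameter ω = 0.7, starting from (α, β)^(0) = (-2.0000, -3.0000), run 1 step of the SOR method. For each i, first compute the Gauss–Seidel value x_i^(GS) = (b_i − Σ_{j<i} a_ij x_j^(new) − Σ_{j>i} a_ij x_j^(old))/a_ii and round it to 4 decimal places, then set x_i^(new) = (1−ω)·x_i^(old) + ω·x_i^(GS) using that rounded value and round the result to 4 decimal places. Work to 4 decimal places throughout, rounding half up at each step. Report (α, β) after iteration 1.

(1.3250, 0.4183)

Iteration 1:
  α: GS value = (8 - (1)·-3.0000) / (4) = 2.7500;  α ← (1−ω)·-2.0000 + ω·2.7500 = 1.3250
  β: GS value = (3 - (-2)·1.3250) / (3) = 1.8833;  β ← (1−ω)·-3.0000 + ω·1.8833 = 0.4183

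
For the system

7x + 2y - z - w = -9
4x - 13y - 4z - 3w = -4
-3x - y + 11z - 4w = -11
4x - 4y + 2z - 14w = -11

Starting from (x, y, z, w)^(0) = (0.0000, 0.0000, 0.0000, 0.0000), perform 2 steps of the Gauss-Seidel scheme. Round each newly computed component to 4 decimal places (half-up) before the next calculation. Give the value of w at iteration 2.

0.1319

Iteration 1:
  x = (-9 - (2)·0.0000 - (-1)·0.0000 - (-1)·0.0000) / (7) = -1.2857
  y = (-4 - (4)·-1.2857 - (-4)·0.0000 - (-3)·0.0000) / (-13) = -0.0879
  z = (-11 - (-3)·-1.2857 - (-1)·-0.0879 - (-4)·0.0000) / (11) = -1.3586
  w = (-11 - (4)·-1.2857 - (-4)·-0.0879 - (2)·-1.3586) / (-14) = 0.2494
Iteration 2:
  x = (-9 - (2)·-0.0879 - (-1)·-1.3586 - (-1)·0.2494) / (7) = -1.4191
  y = (-4 - (4)·-1.4191 - (-4)·-1.3586 - (-3)·0.2494) / (-13) = 0.2315
  z = (-11 - (-3)·-1.4191 - (-1)·0.2315 - (-4)·0.2494) / (11) = -1.2753
  w = (-11 - (4)·-1.4191 - (-4)·0.2315 - (2)·-1.2753) / (-14) = 0.1319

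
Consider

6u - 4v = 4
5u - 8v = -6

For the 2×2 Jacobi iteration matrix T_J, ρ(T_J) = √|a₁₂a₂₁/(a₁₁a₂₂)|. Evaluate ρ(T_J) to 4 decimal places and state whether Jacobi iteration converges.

a₁₂a₂₁/(a₁₁a₂₂) = (-4)·(5) / ((6)·(-8)) = 0.416667
ρ = √|0.416667| = √0.416667 = 0.6455
ρ < 1, so Jacobi converges

0.6455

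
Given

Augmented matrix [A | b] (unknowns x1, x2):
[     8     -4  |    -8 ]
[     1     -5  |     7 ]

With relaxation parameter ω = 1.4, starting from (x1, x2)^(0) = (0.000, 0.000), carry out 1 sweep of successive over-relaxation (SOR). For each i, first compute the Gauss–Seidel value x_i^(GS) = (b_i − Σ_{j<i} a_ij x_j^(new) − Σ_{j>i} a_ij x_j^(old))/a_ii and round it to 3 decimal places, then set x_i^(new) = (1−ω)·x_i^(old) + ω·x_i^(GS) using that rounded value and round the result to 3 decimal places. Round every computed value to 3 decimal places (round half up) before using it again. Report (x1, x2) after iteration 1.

Iteration 1:
  x1: GS value = (-8 - (-4)·0.000) / (8) = -1.000;  x1 ← (1−ω)·0.000 + ω·-1.000 = -1.400
  x2: GS value = (7 - (1)·-1.400) / (-5) = -1.680;  x2 ← (1−ω)·0.000 + ω·-1.680 = -2.352

(-1.400, -2.352)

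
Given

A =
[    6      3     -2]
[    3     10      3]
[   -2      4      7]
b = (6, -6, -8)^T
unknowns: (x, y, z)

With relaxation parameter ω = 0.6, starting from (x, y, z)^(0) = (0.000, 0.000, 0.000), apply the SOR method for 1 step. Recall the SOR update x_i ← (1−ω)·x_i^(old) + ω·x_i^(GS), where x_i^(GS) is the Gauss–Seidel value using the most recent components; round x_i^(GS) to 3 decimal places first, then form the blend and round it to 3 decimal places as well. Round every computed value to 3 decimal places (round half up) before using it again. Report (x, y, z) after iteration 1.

(0.600, -0.468, -0.422)

Iteration 1:
  x: GS value = (6 - (3)·0.000 - (-2)·0.000) / (6) = 1.000;  x ← (1−ω)·0.000 + ω·1.000 = 0.600
  y: GS value = (-6 - (3)·0.600 - (3)·0.000) / (10) = -0.780;  y ← (1−ω)·0.000 + ω·-0.780 = -0.468
  z: GS value = (-8 - (-2)·0.600 - (4)·-0.468) / (7) = -0.704;  z ← (1−ω)·0.000 + ω·-0.704 = -0.422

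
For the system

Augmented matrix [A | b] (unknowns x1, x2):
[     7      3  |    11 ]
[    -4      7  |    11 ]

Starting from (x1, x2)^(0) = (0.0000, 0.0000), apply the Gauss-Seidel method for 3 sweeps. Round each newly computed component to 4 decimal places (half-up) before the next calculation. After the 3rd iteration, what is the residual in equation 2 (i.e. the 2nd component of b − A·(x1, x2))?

0.0003

Iteration 1:
  x1 = (11 - (3)·0.0000) / (7) = 1.5714
  x2 = (11 - (-4)·1.5714) / (7) = 2.4694
Iteration 2:
  x1 = (11 - (3)·2.4694) / (7) = 0.5131
  x2 = (11 - (-4)·0.5131) / (7) = 1.8646
Iteration 3:
  x1 = (11 - (3)·1.8646) / (7) = 0.7723
  x2 = (11 - (-4)·0.7723) / (7) = 2.0127
Residual b − A·x = (-0.4442, 0.0003)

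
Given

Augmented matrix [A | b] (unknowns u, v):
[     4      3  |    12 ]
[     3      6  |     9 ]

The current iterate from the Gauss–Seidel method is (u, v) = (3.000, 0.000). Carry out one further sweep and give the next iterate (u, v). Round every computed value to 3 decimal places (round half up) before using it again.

(3.000, 0.000)

One sweep:
  u = (12 - (3)·0.000) / (4) = 3.000
  v = (9 - (3)·3.000) / (6) = 0.000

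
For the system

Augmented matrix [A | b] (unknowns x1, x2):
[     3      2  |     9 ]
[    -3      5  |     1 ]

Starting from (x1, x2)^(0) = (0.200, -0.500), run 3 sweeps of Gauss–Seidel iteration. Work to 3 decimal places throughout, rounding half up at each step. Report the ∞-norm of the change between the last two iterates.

Iteration 1:
  x1 = (9 - (2)·-0.500) / (3) = 3.333
  x2 = (1 - (-3)·3.333) / (5) = 2.200
Iteration 2:
  x1 = (9 - (2)·2.200) / (3) = 1.533
  x2 = (1 - (-3)·1.533) / (5) = 1.120
Iteration 3:
  x1 = (9 - (2)·1.120) / (3) = 2.253
  x2 = (1 - (-3)·2.253) / (5) = 1.552
Change: (0.720, 0.432) → max |·| = 0.720

0.720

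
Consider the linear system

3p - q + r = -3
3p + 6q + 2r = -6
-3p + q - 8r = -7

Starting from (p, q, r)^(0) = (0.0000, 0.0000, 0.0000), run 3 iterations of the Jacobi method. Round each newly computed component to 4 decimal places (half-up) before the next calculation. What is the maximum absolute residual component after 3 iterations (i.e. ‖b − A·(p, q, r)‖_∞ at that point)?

Iteration 1:
  p = (-3 - (-1)·0.0000 - (1)·0.0000) / (3) = -1.0000
  q = (-6 - (3)·0.0000 - (2)·0.0000) / (6) = -1.0000
  r = (-7 - (-3)·0.0000 - (1)·0.0000) / (-8) = 0.8750
Iteration 2:
  p = (-3 - (-1)·-1.0000 - (1)·0.8750) / (3) = -1.6250
  q = (-6 - (3)·-1.0000 - (2)·0.8750) / (6) = -0.7917
  r = (-7 - (-3)·-1.0000 - (1)·-1.0000) / (-8) = 1.1250
Iteration 3:
  p = (-3 - (-1)·-0.7917 - (1)·1.1250) / (3) = -1.6389
  q = (-6 - (3)·-1.6250 - (2)·1.1250) / (6) = -0.5625
  r = (-7 - (-3)·-1.6250 - (1)·-0.7917) / (-8) = 1.3854
Residual b − A·x = (-0.0312, -0.4791, -0.2710); ∞-norm = 0.4791

0.4791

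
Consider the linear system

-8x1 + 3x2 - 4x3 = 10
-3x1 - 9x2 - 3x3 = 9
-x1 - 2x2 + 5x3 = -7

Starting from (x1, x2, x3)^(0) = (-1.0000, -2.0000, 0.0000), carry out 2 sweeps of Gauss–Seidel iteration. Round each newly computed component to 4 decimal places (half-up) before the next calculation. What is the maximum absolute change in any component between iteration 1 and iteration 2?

Iteration 1:
  x1 = (10 - (3)·-2.0000 - (-4)·0.0000) / (-8) = -2.0000
  x2 = (9 - (-3)·-2.0000 - (-3)·0.0000) / (-9) = -0.3333
  x3 = (-7 - (-1)·-2.0000 - (-2)·-0.3333) / (5) = -1.9333
Iteration 2:
  x1 = (10 - (3)·-0.3333 - (-4)·-1.9333) / (-8) = -0.4083
  x2 = (9 - (-3)·-0.4083 - (-3)·-1.9333) / (-9) = -0.2195
  x3 = (-7 - (-1)·-0.4083 - (-2)·-0.2195) / (5) = -1.5695
Change: (1.5917, 0.1138, 0.3638) → max |·| = 1.5917

1.5917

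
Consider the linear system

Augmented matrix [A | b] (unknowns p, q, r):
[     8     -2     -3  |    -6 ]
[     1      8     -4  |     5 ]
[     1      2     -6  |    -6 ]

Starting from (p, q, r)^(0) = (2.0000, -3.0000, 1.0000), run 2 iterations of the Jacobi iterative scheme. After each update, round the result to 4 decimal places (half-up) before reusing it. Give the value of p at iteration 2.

-0.4063

Iteration 1:
  p = (-6 - (-2)·-3.0000 - (-3)·1.0000) / (8) = -1.1250
  q = (5 - (1)·2.0000 - (-4)·1.0000) / (8) = 0.8750
  r = (-6 - (1)·2.0000 - (2)·-3.0000) / (-6) = 0.3333
Iteration 2:
  p = (-6 - (-2)·0.8750 - (-3)·0.3333) / (8) = -0.4063
  q = (5 - (1)·-1.1250 - (-4)·0.3333) / (8) = 0.9323
  r = (-6 - (1)·-1.1250 - (2)·0.8750) / (-6) = 1.1042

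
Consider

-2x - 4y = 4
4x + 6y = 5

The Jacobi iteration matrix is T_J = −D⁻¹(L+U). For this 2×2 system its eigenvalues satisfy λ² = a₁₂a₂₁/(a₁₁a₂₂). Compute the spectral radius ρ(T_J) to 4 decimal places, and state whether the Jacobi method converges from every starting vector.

a₁₂a₂₁/(a₁₁a₂₂) = (-4)·(4) / ((-2)·(6)) = 1.333333
ρ = √|1.333333| = √1.333333 = 1.1547
ρ > 1, so Jacobi diverges

1.1547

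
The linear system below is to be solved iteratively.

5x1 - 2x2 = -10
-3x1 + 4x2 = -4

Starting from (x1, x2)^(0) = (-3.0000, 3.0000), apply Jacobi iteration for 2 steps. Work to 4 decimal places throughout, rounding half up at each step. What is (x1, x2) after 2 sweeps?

Iteration 1:
  x1 = (-10 - (-2)·3.0000) / (5) = -0.8000
  x2 = (-4 - (-3)·-3.0000) / (4) = -3.2500
Iteration 2:
  x1 = (-10 - (-2)·-3.2500) / (5) = -3.3000
  x2 = (-4 - (-3)·-0.8000) / (4) = -1.6000

(-3.3000, -1.6000)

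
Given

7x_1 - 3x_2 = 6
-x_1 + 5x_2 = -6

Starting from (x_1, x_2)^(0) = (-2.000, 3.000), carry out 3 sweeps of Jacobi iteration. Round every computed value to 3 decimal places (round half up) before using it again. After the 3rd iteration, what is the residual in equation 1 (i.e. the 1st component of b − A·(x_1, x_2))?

Iteration 1:
  x_1 = (6 - (-3)·3.000) / (7) = 2.143
  x_2 = (-6 - (-1)·-2.000) / (5) = -1.600
Iteration 2:
  x_1 = (6 - (-3)·-1.600) / (7) = 0.171
  x_2 = (-6 - (-1)·2.143) / (5) = -0.771
Iteration 3:
  x_1 = (6 - (-3)·-0.771) / (7) = 0.527
  x_2 = (-6 - (-1)·0.171) / (5) = -1.166
Residual b − A·x = (-1.187, 0.357)

-1.187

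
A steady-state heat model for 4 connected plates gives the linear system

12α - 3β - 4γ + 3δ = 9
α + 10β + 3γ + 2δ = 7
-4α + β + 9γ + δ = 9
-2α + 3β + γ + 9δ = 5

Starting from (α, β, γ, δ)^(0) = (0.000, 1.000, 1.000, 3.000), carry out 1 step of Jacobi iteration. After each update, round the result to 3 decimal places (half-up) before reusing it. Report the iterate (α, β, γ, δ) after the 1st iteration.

(0.583, -0.200, 0.556, 0.111)

Iteration 1:
  α = (9 - (-3)·1.000 - (-4)·1.000 - (3)·3.000) / (12) = 0.583
  β = (7 - (1)·0.000 - (3)·1.000 - (2)·3.000) / (10) = -0.200
  γ = (9 - (-4)·0.000 - (1)·1.000 - (1)·3.000) / (9) = 0.556
  δ = (5 - (-2)·0.000 - (3)·1.000 - (1)·1.000) / (9) = 0.111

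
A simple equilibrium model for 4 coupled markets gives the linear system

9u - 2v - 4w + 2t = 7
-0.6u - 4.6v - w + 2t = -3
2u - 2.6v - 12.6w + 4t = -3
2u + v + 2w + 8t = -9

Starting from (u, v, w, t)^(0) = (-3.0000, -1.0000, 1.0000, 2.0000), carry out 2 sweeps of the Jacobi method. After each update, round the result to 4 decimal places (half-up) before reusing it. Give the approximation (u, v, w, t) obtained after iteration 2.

(1.5338, 0.2312, -0.1824, -1.6267)

Iteration 1:
  u = (7 - (-2)·-1.0000 - (-4)·1.0000 - (2)·2.0000) / (9) = 0.5556
  v = (-3 - (-0.6)·-3.0000 - (-1)·1.0000 - (2)·2.0000) / (-4.6) = 1.6957
  w = (-3 - (2)·-3.0000 - (-2.6)·-1.0000 - (4)·2.0000) / (-12.6) = 0.6032
  t = (-9 - (2)·-3.0000 - (1)·-1.0000 - (2)·1.0000) / (8) = -0.5000
Iteration 2:
  u = (7 - (-2)·1.6957 - (-4)·0.6032 - (2)·-0.5000) / (9) = 1.5338
  v = (-3 - (-0.6)·0.5556 - (-1)·0.6032 - (2)·-0.5000) / (-4.6) = 0.2312
  w = (-3 - (2)·0.5556 - (-2.6)·1.6957 - (4)·-0.5000) / (-12.6) = -0.1824
  t = (-9 - (2)·0.5556 - (1)·1.6957 - (2)·0.6032) / (8) = -1.6267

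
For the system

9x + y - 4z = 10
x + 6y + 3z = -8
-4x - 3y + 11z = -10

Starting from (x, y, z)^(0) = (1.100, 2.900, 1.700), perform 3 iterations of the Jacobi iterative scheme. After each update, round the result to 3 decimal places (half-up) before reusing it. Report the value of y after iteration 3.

Iteration 1:
  x = (10 - (1)·2.900 - (-4)·1.700) / (9) = 1.544
  y = (-8 - (1)·1.100 - (3)·1.700) / (6) = -2.367
  z = (-10 - (-4)·1.100 - (-3)·2.900) / (11) = 0.282
Iteration 2:
  x = (10 - (1)·-2.367 - (-4)·0.282) / (9) = 1.499
  y = (-8 - (1)·1.544 - (3)·0.282) / (6) = -1.732
  z = (-10 - (-4)·1.544 - (-3)·-2.367) / (11) = -0.993
Iteration 3:
  x = (10 - (1)·-1.732 - (-4)·-0.993) / (9) = 0.862
  y = (-8 - (1)·1.499 - (3)·-0.993) / (6) = -1.087
  z = (-10 - (-4)·1.499 - (-3)·-1.732) / (11) = -0.836

-1.087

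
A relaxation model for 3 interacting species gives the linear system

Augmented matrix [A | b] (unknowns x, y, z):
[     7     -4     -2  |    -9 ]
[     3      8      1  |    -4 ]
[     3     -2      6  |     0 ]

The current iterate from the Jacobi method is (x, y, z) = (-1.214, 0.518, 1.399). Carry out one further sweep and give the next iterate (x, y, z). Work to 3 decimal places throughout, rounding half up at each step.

One sweep:
  x = (-9 - (-4)·0.518 - (-2)·1.399) / (7) = -0.590
  y = (-4 - (3)·-1.214 - (1)·1.399) / (8) = -0.220
  z = (0 - (3)·-1.214 - (-2)·0.518) / (6) = 0.780

(-0.590, -0.220, 0.780)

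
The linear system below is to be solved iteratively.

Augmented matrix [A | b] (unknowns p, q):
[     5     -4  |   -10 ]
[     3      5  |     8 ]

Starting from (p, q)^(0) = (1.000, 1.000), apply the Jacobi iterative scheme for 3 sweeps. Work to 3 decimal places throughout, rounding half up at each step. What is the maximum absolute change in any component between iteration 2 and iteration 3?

1.056

Iteration 1:
  p = (-10 - (-4)·1.000) / (5) = -1.200
  q = (8 - (3)·1.000) / (5) = 1.000
Iteration 2:
  p = (-10 - (-4)·1.000) / (5) = -1.200
  q = (8 - (3)·-1.200) / (5) = 2.320
Iteration 3:
  p = (-10 - (-4)·2.320) / (5) = -0.144
  q = (8 - (3)·-1.200) / (5) = 2.320
Change: (1.056, 0.000) → max |·| = 1.056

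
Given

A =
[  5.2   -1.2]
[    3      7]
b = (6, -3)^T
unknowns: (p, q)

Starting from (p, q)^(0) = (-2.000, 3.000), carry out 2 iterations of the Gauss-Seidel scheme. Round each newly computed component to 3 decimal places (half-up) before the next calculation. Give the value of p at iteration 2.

0.872

Iteration 1:
  p = (6 - (-1.2)·3.000) / (5.2) = 1.846
  q = (-3 - (3)·1.846) / (7) = -1.220
Iteration 2:
  p = (6 - (-1.2)·-1.220) / (5.2) = 0.872
  q = (-3 - (3)·0.872) / (7) = -0.802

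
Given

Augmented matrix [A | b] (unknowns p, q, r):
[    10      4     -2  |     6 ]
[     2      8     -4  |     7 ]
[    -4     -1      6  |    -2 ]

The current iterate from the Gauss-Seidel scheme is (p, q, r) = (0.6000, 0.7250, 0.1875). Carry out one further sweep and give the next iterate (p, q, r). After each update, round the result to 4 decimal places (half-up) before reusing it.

(0.3475, 0.8819, 0.0453)

One sweep:
  p = (6 - (4)·0.7250 - (-2)·0.1875) / (10) = 0.3475
  q = (7 - (2)·0.3475 - (-4)·0.1875) / (8) = 0.8819
  r = (-2 - (-4)·0.3475 - (-1)·0.8819) / (6) = 0.0453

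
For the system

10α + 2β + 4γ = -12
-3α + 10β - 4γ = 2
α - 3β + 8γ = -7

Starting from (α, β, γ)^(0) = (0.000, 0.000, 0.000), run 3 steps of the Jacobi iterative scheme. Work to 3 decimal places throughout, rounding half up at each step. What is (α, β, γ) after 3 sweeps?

Iteration 1:
  α = (-12 - (2)·0.000 - (4)·0.000) / (10) = -1.200
  β = (2 - (-3)·0.000 - (-4)·0.000) / (10) = 0.200
  γ = (-7 - (1)·0.000 - (-3)·0.000) / (8) = -0.875
Iteration 2:
  α = (-12 - (2)·0.200 - (4)·-0.875) / (10) = -0.890
  β = (2 - (-3)·-1.200 - (-4)·-0.875) / (10) = -0.510
  γ = (-7 - (1)·-1.200 - (-3)·0.200) / (8) = -0.650
Iteration 3:
  α = (-12 - (2)·-0.510 - (4)·-0.650) / (10) = -0.838
  β = (2 - (-3)·-0.890 - (-4)·-0.650) / (10) = -0.327
  γ = (-7 - (1)·-0.890 - (-3)·-0.510) / (8) = -0.955

(-0.838, -0.327, -0.955)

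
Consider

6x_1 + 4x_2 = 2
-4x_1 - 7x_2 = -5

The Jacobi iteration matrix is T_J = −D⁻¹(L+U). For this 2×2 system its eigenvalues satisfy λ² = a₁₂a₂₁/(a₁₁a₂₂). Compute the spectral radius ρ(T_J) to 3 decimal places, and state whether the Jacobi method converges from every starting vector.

0.617

a₁₂a₂₁/(a₁₁a₂₂) = (4)·(-4) / ((6)·(-7)) = 0.380952
ρ = √|0.380952| = √0.380952 = 0.617
ρ < 1, so Jacobi converges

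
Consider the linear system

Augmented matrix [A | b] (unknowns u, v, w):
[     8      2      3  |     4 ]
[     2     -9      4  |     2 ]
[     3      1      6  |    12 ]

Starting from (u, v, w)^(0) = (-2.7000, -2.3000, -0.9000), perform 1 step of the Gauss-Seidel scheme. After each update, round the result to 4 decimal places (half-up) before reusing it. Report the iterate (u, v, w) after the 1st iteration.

Iteration 1:
  u = (4 - (2)·-2.3000 - (3)·-0.9000) / (8) = 1.4125
  v = (2 - (2)·1.4125 - (4)·-0.9000) / (-9) = -0.3083
  w = (12 - (3)·1.4125 - (1)·-0.3083) / (6) = 1.3451

(1.4125, -0.3083, 1.3451)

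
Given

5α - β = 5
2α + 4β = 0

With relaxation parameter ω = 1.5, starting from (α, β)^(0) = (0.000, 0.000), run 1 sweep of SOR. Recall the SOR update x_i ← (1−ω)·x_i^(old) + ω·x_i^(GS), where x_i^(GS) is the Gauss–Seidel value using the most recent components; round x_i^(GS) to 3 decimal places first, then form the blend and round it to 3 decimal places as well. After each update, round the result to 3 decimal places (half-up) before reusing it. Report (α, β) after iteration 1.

(1.500, -1.125)

Iteration 1:
  α: GS value = (5 - (-1)·0.000) / (5) = 1.000;  α ← (1−ω)·0.000 + ω·1.000 = 1.500
  β: GS value = (0 - (2)·1.500) / (4) = -0.750;  β ← (1−ω)·0.000 + ω·-0.750 = -1.125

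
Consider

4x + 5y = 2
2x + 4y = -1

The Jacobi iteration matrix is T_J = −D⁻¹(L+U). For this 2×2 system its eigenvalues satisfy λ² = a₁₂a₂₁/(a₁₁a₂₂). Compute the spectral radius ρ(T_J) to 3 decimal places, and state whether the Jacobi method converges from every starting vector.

0.791

a₁₂a₂₁/(a₁₁a₂₂) = (5)·(2) / ((4)·(4)) = 0.625000
ρ = √|0.625000| = √0.625000 = 0.791
ρ < 1, so Jacobi converges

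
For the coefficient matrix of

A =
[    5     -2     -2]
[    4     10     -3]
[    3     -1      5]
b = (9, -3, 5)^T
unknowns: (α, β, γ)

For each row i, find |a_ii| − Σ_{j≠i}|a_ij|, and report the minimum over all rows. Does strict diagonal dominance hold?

1

row 1: |5| − (2+2) = 1
row 2: |10| − (4+3) = 3
row 3: |5| − (3+1) = 1
minimum over rows = 1 → strictly diagonally dominant (convergence guaranteed)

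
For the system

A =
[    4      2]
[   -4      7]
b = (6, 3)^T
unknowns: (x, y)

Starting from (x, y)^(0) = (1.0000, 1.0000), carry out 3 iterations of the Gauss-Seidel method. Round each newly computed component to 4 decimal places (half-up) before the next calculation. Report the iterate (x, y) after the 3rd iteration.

Iteration 1:
  x = (6 - (2)·1.0000) / (4) = 1.0000
  y = (3 - (-4)·1.0000) / (7) = 1.0000
Iteration 2:
  x = (6 - (2)·1.0000) / (4) = 1.0000
  y = (3 - (-4)·1.0000) / (7) = 1.0000
Iteration 3:
  x = (6 - (2)·1.0000) / (4) = 1.0000
  y = (3 - (-4)·1.0000) / (7) = 1.0000

(1.0000, 1.0000)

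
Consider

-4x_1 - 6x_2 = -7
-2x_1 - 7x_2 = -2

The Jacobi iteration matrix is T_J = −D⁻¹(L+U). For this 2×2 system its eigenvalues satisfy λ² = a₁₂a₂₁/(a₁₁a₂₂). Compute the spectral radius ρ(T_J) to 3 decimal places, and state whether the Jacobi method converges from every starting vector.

a₁₂a₂₁/(a₁₁a₂₂) = (-6)·(-2) / ((-4)·(-7)) = 0.428571
ρ = √|0.428571| = √0.428571 = 0.655
ρ < 1, so Jacobi converges

0.655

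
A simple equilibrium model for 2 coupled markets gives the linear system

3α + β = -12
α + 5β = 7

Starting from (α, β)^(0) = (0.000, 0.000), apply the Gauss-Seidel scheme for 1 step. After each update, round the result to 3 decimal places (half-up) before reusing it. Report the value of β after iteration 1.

2.200

Iteration 1:
  α = (-12 - (1)·0.000) / (3) = -4.000
  β = (7 - (1)·-4.000) / (5) = 2.200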